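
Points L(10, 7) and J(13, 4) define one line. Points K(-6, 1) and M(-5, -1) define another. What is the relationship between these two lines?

Slope of line 1: m1 = (4 - 7)/(13 - 10) = -3/3 = -1
Slope of line 2: m2 = (-1 - 1)/(-5 - -6) = -2/1 = -2
For parallel lines we need equal slopes: -1 != -2.
For perpendicular lines we need m1*m2 = -1: (-1)(-2) = 2 != -1.
Since neither condition holds, the lines are neither parallel nor perpendicular.

Neither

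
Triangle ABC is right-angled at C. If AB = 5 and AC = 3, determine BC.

BC = sqrt(5^2 - 3^2) = sqrt(16) = 4

4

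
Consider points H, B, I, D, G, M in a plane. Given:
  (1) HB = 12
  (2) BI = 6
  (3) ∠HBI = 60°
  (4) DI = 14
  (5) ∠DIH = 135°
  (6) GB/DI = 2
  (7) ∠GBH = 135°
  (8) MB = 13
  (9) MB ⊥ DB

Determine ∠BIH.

Step 1: By the law of cosines on triangle IBH: IH² = 6² + 12² − 2·6·12·cos(60°) = 108, so IH = 6·√3.
Step 2: By the inverse law of cosines on triangle BIH: cos(∠BIH) = (6² + (6·√3)² − 12²) / (2·6·6·√3) = 0/124.71 = 0, so ∠BIH = 90°.

Therefore, the measure of angle ∠BIH = 90°.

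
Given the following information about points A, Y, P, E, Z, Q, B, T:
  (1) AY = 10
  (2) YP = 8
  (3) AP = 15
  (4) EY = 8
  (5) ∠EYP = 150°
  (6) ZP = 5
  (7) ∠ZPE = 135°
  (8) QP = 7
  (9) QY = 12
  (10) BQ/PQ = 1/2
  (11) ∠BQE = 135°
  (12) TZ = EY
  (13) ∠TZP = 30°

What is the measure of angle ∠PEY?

Step 1: By the law of cosines on triangle EYP: EP² = 8² + 8² − 2·8·8·cos(150°) = 238.85, so EP ≈ 15.45.
Step 2: By the inverse law of cosines on triangle PEY: cos(∠PEY) = (15.45² + 8² − 8²) / (2·15.45·8) = 238.85/247.28 = 0.9659, so ∠PEY = 15°.

Therefore, the measure of angle ∠PEY = 15°.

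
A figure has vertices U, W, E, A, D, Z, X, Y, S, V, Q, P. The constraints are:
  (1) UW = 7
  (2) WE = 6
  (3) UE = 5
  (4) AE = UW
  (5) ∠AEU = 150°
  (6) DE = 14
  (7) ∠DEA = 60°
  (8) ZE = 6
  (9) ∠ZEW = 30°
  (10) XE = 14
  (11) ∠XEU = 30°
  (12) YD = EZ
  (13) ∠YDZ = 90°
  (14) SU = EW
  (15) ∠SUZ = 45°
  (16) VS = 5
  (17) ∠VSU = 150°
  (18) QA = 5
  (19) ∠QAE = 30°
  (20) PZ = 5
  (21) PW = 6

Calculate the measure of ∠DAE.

From the given relations: AE = UW = 7.
Step 1: By the law of cosines on triangle AED: AD² = 7² + 14² − 2·7·14·cos(60°) = 147, so AD = 7·√3.
Step 2: By the inverse law of cosines on triangle DAE: cos(∠DAE) = ((7·√3)² + 7² − 14²) / (2·7·√3·7) = 0/169.74 = 0, so ∠DAE = 90°.

Therefore, the measure of angle ∠DAE = 90°.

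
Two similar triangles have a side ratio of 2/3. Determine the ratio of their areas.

Area ratio = (side ratio)^2 = (2/3)^2 = 4:9.

4:9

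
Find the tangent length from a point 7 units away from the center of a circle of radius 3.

The tangent, radius, and line from the external point to the center form a right triangle.
The right angle is where the tangent meets the radius.
By the Pythagorean theorem: tangent² + 3² = 7²
tangent² = 49 - 9 = 40
tangent = 2*sqrt(10)

2*sqrt(10)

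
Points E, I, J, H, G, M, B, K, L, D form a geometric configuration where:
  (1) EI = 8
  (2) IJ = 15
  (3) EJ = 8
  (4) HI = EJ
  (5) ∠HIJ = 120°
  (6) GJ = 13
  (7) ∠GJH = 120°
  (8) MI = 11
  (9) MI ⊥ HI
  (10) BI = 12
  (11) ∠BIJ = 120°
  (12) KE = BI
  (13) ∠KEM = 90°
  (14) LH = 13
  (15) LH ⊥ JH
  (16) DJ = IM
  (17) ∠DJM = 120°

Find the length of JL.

From the given relations: HI = EJ = 8.
Step 1: By the law of cosines on triangle JIH: JH² = 15² + 8² − 2·15·8·cos(120°) = 409, so JH ≈ 20.22.
Step 2: By the law of cosines on triangle JHL: JL² = 20.22² + 13² − 2·20.22·13·cos(90°) = 578, so JL = 17·√2.

Therefore, the length of JL = 17·√2.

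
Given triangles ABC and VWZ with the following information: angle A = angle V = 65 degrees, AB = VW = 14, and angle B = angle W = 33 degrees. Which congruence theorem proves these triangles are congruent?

The given information matches ASA: Two pairs of corresponding angles and the included side are equal (Angle-Side-Angle).

ASA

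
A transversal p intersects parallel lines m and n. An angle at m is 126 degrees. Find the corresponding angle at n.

When a transversal crosses parallel lines, angles in the same position at each intersection are called corresponding angles.
These are always equal, so the answer is 126 degrees.

126 degrees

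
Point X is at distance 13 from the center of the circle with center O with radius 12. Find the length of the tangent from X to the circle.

The tangent, radius, and line from the external point to the center form a right triangle.
The right angle is where the tangent meets the radius.
By the Pythagorean theorem: tangent² + 12² = 13²
tangent² = 169 - 144 = 25
tangent = 5

5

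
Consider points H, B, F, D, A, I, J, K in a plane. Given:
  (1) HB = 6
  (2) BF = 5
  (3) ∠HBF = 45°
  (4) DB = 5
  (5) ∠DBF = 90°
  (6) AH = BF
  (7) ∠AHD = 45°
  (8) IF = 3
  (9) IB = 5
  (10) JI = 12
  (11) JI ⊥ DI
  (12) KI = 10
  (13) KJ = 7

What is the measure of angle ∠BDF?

Step 1: By the law of cosines on triangle DBF: DF² = 5² + 5² − 2·5·5·cos(90°) = 50, so DF = 5·√2.
Step 2: By the inverse law of cosines on triangle BDF: cos(∠BDF) = (5² + (5·√2)² − 5²) / (2·5·5·√2) = 50/70.71 = 0.7071, so ∠BDF = 45°.

Therefore, the measure of angle ∠BDF = 45°.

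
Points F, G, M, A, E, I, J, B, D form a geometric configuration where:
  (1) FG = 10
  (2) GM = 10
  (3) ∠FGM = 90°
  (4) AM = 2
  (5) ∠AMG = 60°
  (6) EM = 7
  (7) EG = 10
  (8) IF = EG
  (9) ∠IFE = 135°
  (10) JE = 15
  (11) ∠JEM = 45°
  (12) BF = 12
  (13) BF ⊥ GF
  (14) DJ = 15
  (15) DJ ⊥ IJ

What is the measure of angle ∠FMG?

Step 1: By the law of cosines on triangle MGF: MF² = 10² + 10² − 2·10·10·cos(90°) = 200, so MF = 10·√2.
Step 2: By the inverse law of cosines on triangle FMG: cos(∠FMG) = ((10·√2)² + 10² − 10²) / (2·10·√2·10) = 200/282.84 = 0.7071, so ∠FMG = 45°.

Therefore, the measure of angle ∠FMG = 45°.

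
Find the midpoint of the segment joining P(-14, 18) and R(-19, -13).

The midpoint is the average of the coordinates:
x: (-14 + -19)/2 = -33/2
y: (18 + -13)/2 = 5/2
Midpoint = (-33/2, 5/2)

(-33/2, 5/2)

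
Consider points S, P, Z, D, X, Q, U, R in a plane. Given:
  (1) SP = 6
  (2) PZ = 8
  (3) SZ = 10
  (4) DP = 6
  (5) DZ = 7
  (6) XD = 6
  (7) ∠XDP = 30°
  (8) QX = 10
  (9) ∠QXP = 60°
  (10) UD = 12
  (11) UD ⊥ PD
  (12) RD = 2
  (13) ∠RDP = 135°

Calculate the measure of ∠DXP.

Step 1: By the law of cosines on triangle XDP: XP² = 6² + 6² − 2·6·6·cos(30°) = 9.65, so XP ≈ 3.11.
Step 2: By the inverse law of cosines on triangle DXP: cos(∠DXP) = (6² + 3.11² − 6²) / (2·6·3.11) = 9.65/37.27 = 0.2588, so ∠DXP = 75°.

Therefore, the measure of angle ∠DXP = 75°.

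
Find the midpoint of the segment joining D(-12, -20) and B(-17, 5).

M = ((x₁ + x₂)/2, (y₁ + y₂)/2)
= ((-12 + -17)/2, (-20 + 5)/2)
= (-29/2, -15/2) = (-29/2, -15/2)

(-29/2, -15/2)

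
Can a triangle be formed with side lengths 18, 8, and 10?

The longest side is 18. The other two sides sum to 8 + 10 = 18.
Since 18 ≤ 18, the two shorter sides cannot reach around to close the triangle.

No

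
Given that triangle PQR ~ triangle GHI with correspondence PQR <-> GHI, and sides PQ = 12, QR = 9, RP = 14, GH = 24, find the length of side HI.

Similar triangles have proportional sides. Setting up the proportion:
GH / PQ = HI / QR
24 / 12 = HI / 9
HI = 9 * 24 / 12 = 18.

18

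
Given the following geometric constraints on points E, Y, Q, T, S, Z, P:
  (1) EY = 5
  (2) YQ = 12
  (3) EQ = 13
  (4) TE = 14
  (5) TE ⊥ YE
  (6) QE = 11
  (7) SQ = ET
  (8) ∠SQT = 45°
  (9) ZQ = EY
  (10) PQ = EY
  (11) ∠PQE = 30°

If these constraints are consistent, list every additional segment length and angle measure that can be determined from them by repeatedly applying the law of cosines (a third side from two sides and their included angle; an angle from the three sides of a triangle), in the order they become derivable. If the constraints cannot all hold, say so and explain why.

These constraints are not satisfiable: (3) EQ = 13 and (6) QE = 11 assign two different lengths to the same segment. No planar figure meets all of them, so nothing further can be derived.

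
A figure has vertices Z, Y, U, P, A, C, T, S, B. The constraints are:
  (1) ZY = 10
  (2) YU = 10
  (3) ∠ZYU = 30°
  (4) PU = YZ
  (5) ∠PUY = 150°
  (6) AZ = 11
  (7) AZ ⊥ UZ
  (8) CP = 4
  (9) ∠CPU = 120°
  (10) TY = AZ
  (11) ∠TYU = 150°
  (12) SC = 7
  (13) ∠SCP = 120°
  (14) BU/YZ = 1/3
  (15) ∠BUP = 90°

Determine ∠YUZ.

Step 1: By the law of cosines on triangle UYZ: UZ² = 10² + 10² − 2·10·10·cos(30°) = 26.79, so UZ ≈ 5.18.
Step 2: By the inverse law of cosines on triangle YUZ: cos(∠YUZ) = (10² + 5.18² − 10²) / (2·10·5.18) = 26.79/103.53 = 0.2588, so ∠YUZ = 75°.

Therefore, the measure of angle ∠YUZ = 75°.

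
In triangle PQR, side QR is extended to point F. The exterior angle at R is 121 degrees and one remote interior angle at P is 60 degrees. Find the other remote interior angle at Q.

The exterior angle theorem states that an exterior angle equals the sum of the two non-adjacent interior angles.
So 121 = 60 + angle Q, which gives angle Q = 121 - 60 = 61 degrees.

61 degrees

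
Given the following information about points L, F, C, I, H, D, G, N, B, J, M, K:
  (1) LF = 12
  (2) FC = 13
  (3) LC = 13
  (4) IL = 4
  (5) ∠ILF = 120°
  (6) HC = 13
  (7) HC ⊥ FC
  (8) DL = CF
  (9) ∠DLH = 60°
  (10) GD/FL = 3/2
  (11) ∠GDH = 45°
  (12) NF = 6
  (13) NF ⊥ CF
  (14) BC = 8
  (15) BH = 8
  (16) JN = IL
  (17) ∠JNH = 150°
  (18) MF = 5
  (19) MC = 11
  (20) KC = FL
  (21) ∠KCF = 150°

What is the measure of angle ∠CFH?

Step 1: By the law of cosines on triangle FCH: FH² = 13² + 13² − 2·13·13·cos(90°) = 338, so FH = 13·√2.
Step 2: By the inverse law of cosines on triangle CFH: cos(∠CFH) = (13² + (13·√2)² − 13²) / (2·13·13·√2) = 338/478 = 0.7071, so ∠CFH = 45°.

Therefore, the measure of angle ∠CFH = 45°.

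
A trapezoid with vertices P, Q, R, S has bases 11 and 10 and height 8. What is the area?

Area of a trapezoid = (base1 + base2) * height / 2
Area = (11 + 10) * 8 / 2
Area = 21 * 8 / 2
Area = 168 / 2
Area = 84

84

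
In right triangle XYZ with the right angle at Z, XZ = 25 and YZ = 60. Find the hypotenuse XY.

By the Pythagorean theorem: XY^2 = XZ^2 + YZ^2
XY^2 = 25^2 + 60^2 = 625 + 3600 = 4225
XY = sqrt(4225) = 65

65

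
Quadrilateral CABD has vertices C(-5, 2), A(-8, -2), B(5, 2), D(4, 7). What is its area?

Shoelace: sum of cross terms = 90, Area = (1/2)|90| = 45

45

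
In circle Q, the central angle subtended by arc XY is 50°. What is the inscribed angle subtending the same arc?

An inscribed angle intercepts an arc from a point on the circle, while the central angle intercepts the same arc from the center.
The inscribed angle is always half the central angle: 50° / 2 = 25°.

25°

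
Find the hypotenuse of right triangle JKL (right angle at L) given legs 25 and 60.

JK = sqrt(25^2 + 60^2) = sqrt(4225) = 65

65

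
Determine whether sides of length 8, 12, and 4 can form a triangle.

Check the triangle inequality: 8 + 4 = 12 ≤ 12.
Since the sum of two sides does not exceed the third, no triangle can be formed.

No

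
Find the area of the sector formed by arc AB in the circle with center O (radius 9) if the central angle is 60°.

The full circle has area πr² = π(9)² = 81*pi.
The sector covers 60° out of 360°, a fraction of 1/6.
Sector area = 81*pi × 1/6 = 27*pi/2.

27*pi/2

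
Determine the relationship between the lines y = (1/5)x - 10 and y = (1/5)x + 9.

Slope of line 1: m1 = 1/5
Slope of line 2: m2 = 1/5
m1 = m2, so the lines are parallel.

Parallel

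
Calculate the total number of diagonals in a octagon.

The number of diagonals in an n-gon is n(n - 3)/2.
For n = 8: 8(8 - 3)/2 = 8 × 5 / 2 = 20.

20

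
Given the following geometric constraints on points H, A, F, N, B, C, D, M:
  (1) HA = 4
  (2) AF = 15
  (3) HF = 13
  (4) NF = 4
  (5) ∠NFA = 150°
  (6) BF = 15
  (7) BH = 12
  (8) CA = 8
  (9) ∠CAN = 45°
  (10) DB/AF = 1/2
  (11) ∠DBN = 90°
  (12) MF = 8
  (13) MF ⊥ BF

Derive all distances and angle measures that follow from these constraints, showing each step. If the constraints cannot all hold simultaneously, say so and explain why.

The constraints are consistent.

From the given relations:
  DB = 1/2·AF = 1/2·15 ≈ 7.5

Step 1: From AF = 15, FN = 4, and ∠AFN = 150°, by the law of cosines:
  AN² = AF² + FN² - 2·AF·FN·cos(150°) = 225 + 16 + 103.9 = 344.9
  AN ≈ 18.57

Step 2: From BF = 15, FM = 8, and ∠BFM = 90°, by the law of cosines:
  BM² = BF² + FM² - 2·BF·FM·cos(90°) = 225 + 64 - 0 = 289
  BM = 17

Step 3: From HA = 4, HF = 13, AF = 15, by the inverse law of cosines:
  cos(∠AHF) = (HA² + HF² - AF²) / (2·HA·HF)
  ∠AHF = 112.62°

Step 4: From HB = 12, HF = 13, BF = 15, by the inverse law of cosines:
  cos(∠BHF) = (HB² + HF² - BF²) / (2·HB·HF)
  ∠BHF = 73.62°

Step 5: From AF = 15, AH = 4, FH = 13, by the inverse law of cosines:
  cos(∠FAH) = (AF² + AH² - FH²) / (2·AF·AH)
  ∠FAH = 53.13°

Step 6: From FA = 15, FH = 13, AH = 4, by the inverse law of cosines:
  cos(∠AFH) = (FA² + FH² - AH²) / (2·FA·FH)
  ∠AFH = 14.25°

Step 7: From FB = 15, FH = 13, BH = 12, by the inverse law of cosines:
  cos(∠BFH) = (FB² + FH² - BH²) / (2·FB·FH)
  ∠BFH = 50.13°

Step 8: From BF = 15, BH = 12, FH = 13, by the inverse law of cosines:
  cos(∠FBH) = (BF² + BH² - FH²) / (2·BF·BH)
  ∠FBH = 56.25°

Step 9: From NA = 18.57, AC = 8, and ∠NAC = 45°, by the law of cosines:
  NC² = NA² + AC² - 2·NA·AC·cos(45°) = 344.9 + 64 - 210.1 = 198.8
  NC ≈ 14.1

Step 10: From AF = 15, AN = 18.57, FN = 4, by the inverse law of cosines:
  cos(∠FAN) = (AF² + AN² - FN²) / (2·AF·AN)
  ∠FAN = 6.18°

Step 11: From NA = 18.57, NF = 4, AF = 15, by the inverse law of cosines:
  cos(∠ANF) = (NA² + NF² - AF²) / (2·NA·NF)
  ∠ANF = 23.82°

Step 12: From BF = 15, BM = 17, FM = 8, by the inverse law of cosines:
  cos(∠FBM) = (BF² + BM² - FM²) / (2·BF·BM)
  ∠FBM = 28.07°

Step 13: From MB = 17, MF = 8, BF = 15, by the inverse law of cosines:
  cos(∠BMF) = (MB² + MF² - BF²) / (2·MB·MF)
  ∠BMF = 61.93°

Step 14: From NA = 18.57, NC = 14.1, AC = 8, by the inverse law of cosines:
  cos(∠ANC) = (NA² + NC² - AC²) / (2·NA·NC)
  ∠ANC = 23.65°

Step 15: From CA = 8, CN = 14.1, AN = 18.57, by the inverse law of cosines:
  cos(∠ACN) = (CA² + CN² - AN²) / (2·CA·CN)
  ∠ACN = 111.35°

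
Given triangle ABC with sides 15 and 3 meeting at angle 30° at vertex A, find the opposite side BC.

Law of cosines: BC^2 = 15^2 + 3^2 - 2(15)(3)cos(30°) = 234 - 45*sqrt(3), so BC = 3*sqrt(26 - 5*sqrt(3)).

3*sqrt(26 - 5*sqrt(3))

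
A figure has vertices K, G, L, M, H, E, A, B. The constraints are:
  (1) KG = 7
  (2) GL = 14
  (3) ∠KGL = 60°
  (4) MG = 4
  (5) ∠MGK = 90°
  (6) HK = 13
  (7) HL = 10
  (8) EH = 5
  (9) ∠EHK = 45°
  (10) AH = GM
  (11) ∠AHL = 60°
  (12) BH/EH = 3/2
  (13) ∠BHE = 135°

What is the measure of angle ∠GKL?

Step 1: By the law of cosines on triangle KGL: KL² = 7² + 14² − 2·7·14·cos(60°) = 147, so KL = 7·√3.
Step 2: By the inverse law of cosines on triangle GKL: cos(∠GKL) = (7² + (7·√3)² − 14²) / (2·7·7·√3) = 0/169.74 = 0, so ∠GKL = 90°.

Therefore, the measure of angle ∠GKL = 90°.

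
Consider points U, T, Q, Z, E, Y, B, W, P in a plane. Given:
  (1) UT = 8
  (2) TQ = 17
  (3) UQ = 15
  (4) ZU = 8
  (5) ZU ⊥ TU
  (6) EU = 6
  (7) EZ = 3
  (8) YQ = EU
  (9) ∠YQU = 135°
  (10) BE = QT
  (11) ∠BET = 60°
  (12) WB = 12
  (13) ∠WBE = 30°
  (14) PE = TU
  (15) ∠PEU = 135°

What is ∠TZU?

Step 1: By the law of cosines on triangle ZUT: ZT² = 8² + 8² − 2·8·8·cos(90°) = 128, so ZT = 8·√2.
Step 2: By the inverse law of cosines on triangle TZU: cos(∠TZU) = ((8·√2)² + 8² − 8²) / (2·8·√2·8) = 128/181.02 = 0.7071, so ∠TZU = 45°.

Therefore, the measure of angle ∠TZU = 45°.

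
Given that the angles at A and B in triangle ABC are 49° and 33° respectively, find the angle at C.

angle C = 180 - 49 - 33 = 98 degrees.

98 degrees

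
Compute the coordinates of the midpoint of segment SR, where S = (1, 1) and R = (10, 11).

The midpoint is the average of the coordinates:
x: (1 + 10)/2 = 11/2
y: (1 + 11)/2 = 6
Midpoint = (11/2, 6)

(11/2, 6)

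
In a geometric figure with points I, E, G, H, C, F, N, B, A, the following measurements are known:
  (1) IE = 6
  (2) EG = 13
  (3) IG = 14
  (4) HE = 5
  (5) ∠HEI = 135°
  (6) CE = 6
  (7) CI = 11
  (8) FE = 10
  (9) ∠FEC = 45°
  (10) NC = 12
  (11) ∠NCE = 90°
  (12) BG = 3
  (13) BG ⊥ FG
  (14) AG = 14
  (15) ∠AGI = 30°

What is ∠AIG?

Step 1: By the law of cosines on triangle IGA: IA² = 14² + 14² − 2·14·14·cos(30°) = 52.52, so IA ≈ 7.25.
Step 2: By the inverse law of cosines on triangle AIG: cos(∠AIG) = (7.25² + 14² − 14²) / (2·7.25·14) = 52.52/202.91 = 0.2588, so ∠AIG = 75°.

Therefore, the measure of angle ∠AIG = 75°.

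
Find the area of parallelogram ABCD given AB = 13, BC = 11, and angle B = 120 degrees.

Area = a * b * sin(theta)
Area = 13 * 11 * sin(120 degrees)
Area = 143 * sqrt(3)/2
Area = 143*sqrt(3)/2

143*sqrt(3)/2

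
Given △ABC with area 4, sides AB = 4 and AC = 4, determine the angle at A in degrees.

From the SAS area formula Area = (1/2)ab sin(C), rearranging gives sin(C) = 2*Area/(ab).
sin(C) = 2 * 4 / (16) = 1/2.
Therefore C = arcsin(1/2) = 30°.
Since sin(180° - C) = sin(C), the obtuse angle 150° gives the same area, so C = 30° or C = 150°.

30° or 150°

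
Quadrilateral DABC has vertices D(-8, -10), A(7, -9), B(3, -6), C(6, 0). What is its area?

Using the Shoelace formula for a quadrilateral (vertices in order):
Area = (1/2)|sum of (x_i * y_(i+1) - x_(i+1) * y_i)|
Terms: (-8*-9 - 7*-10) = 142, (7*-6 - 3*-9) = -15, (3*0 - 6*-6) = 36, (6*-10 - -8*0) = -60
Sum = 103
Area = (1/2)(103) = 103/2

103/2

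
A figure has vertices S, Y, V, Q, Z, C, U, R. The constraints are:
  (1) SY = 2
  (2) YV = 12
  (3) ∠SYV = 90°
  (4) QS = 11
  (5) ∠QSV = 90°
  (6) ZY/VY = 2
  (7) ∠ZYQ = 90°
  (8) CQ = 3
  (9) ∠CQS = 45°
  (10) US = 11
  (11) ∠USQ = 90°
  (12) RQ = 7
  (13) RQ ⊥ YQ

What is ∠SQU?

Step 1: By the law of cosines on triangle QSU: QU² = 11² + 11² − 2·11·11·cos(90°) = 242, so QU = 11·√2.
Step 2: By the inverse law of cosines on triangle SQU: cos(∠SQU) = (11² + (11·√2)² − 11²) / (2·11·11·√2) = 242/342.24 = 0.7071, so ∠SQU = 45°.

Therefore, the measure of angle ∠SQU = 45°.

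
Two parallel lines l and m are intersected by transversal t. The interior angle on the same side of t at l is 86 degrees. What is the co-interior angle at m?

Co-interior (same-side interior) angles are between the parallel lines on the same side of the transversal.
Unlike corresponding or alternate interior angles, they are supplementary rather than equal.
So the angle = 180 - 86 = 94 degrees.

94 degrees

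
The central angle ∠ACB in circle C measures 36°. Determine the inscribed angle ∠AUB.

By the inscribed angle theorem, the inscribed angle is half the central angle.
Inscribed angle = 36° / 2 = 18°

18°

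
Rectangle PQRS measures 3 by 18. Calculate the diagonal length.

Using the Pythagorean theorem:
d² = 3² + 18² = 9 + 324 = 333
d = sqrt(333) = 3*sqrt(37)

3*sqrt(37)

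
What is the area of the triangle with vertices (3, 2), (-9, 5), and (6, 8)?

Using the Shoelace formula for a triangle:
Area = (1/2)|x0(y1 - y2) + x1(y2 - y0) + x2(y0 - y1)|
Area = (1/2)|3(5 - 8) + -9(8 - 2) + 6(2 - 5)|
Area = (1/2)|-9 + -54 + -18|
Area = (1/2)|-81|
Area = (1/2)(81)
Area = 81/2

81/2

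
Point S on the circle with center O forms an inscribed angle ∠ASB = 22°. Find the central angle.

Central angle = 2 × 22° = 44° (inscribed angle theorem).

44°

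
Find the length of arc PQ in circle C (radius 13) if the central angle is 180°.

Arc length = 2π(13)(1/2) = 13*pi

13*pi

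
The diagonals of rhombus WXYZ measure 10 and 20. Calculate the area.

The diagonals of a rhombus divide it into four right triangles.
Each triangle has legs 10/ 2 = 5 and 20/2 = 10, so each has area (1/2)*5*10 = 25.
Four such triangles give total area = (d1 * d2) / 2 = 100.

100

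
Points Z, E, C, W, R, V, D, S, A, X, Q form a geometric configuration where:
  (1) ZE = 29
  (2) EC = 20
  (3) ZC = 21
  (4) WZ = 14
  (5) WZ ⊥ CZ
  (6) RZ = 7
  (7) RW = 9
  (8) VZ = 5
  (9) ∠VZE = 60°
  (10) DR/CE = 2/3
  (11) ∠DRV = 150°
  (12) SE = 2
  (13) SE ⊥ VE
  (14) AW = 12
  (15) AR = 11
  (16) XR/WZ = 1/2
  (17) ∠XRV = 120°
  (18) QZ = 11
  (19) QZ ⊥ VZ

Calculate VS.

Step 1: By the law of cosines on triangle EZV: EV² = 29² + 5² − 2·29·5·cos(60°) = 721, so EV ≈ 26.85.
Step 2: By the law of cosines on triangle VES: VS² = 26.85² + 2² − 2·26.85·2·cos(90°) = 725, so VS = 5·√29.

Therefore, the length of VS = 5·√29.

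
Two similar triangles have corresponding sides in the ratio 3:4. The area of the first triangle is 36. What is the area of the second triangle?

The ratio of areas of similar triangles = (side ratio)^2.
Side ratio = 3:4, so area ratio = 9:16.
Area of the second triangle / Area of the first triangle = 16/9
Area of the second triangle = 36 * 16/9 = 64

64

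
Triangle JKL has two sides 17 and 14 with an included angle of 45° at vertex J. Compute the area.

Area = (1/2) * JK * JL * sin(J)
Area = (1/2) * 17 * 14 * sin(45°)
Area = (1/2) * 17 * 14 * sqrt(2)/2
Area = 119*sqrt(2)/2

119*sqrt(2)/2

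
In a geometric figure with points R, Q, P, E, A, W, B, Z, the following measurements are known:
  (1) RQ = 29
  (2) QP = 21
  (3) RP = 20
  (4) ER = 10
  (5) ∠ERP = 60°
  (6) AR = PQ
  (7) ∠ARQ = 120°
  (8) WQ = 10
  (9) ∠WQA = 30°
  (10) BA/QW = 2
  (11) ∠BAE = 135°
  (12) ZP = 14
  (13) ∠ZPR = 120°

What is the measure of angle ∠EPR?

Step 1: By the law of cosines on triangle PRE: PE² = 20² + 10² − 2·20·10·cos(60°) = 300, so PE = 10·√3.
Step 2: By the inverse law of cosines on triangle EPR: cos(∠EPR) = ((10·√3)² + 20² − 10²) / (2·10·√3·20) = 600/692.82 = 0.866, so ∠EPR = 30°.

Therefore, the measure of angle ∠EPR = 30°.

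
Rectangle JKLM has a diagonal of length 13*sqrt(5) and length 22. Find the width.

b = sqrt(d^2 - a^2) = sqrt(845 - 484) = sqrt(361) = 19

19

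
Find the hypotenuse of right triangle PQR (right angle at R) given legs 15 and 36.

By the Pythagorean theorem: PQ^2 = PR^2 + QR^2
PQ^2 = 15^2 + 36^2 = 225 + 1296 = 1521
PQ = sqrt(1521) = 39

39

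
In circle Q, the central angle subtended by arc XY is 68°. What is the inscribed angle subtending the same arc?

Inscribed angle = 68° / 2 = 34° (inscribed angle theorem).

34°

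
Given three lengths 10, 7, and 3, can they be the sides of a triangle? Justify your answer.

No.
The triangle inequality is violated: 7 + 3 = 10 ≤ 10.
These lengths cannot form a triangle.

No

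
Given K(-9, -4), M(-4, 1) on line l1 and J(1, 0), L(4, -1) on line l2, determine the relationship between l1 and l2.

Slope of line 1: m1 = (1 - -4)/(-4 - -9) = 5/5 = 1
Slope of line 2: m2 = (-1 - 0)/(4 - 1) = -1/3 = -1/3
For parallel lines we need equal slopes: 1 != -1/3.
For perpendicular lines we need m1*m2 = -1: (1)(-1/3) = -1/3 != -1.
Since neither condition holds, the lines are neither parallel nor perpendicular.

Neither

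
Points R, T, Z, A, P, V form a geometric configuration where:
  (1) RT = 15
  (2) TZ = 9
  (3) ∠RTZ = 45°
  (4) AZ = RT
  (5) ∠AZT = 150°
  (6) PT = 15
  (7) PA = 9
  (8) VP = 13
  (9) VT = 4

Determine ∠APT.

From the given relations: AZ = RT = 15.
Step 1: By the law of cosines on triangle AZT: AT² = 15² + 9² − 2·15·9·cos(150°) = 539.83, so AT ≈ 23.23.
Step 2: By the inverse law of cosines on triangle APT: cos(∠APT) = (9² + 15² − 23.23²) / (2·9·15) = -233.83/270 = -0.866, so ∠APT = 150°.

Therefore, the measure of angle ∠APT = 150°.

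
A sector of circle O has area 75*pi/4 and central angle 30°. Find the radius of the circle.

r² = 360 × 75*pi/4 / (π × 30) = 225, so r = 15.

15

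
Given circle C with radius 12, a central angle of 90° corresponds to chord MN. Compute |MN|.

Chord length = 2r sin(θ/2)
= 2 × 12 × sin(90°/2)
= 2 × 12 × sin(45°)
= 12*sqrt(2)

12*sqrt(2)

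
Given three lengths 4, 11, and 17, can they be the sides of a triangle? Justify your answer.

No.
The triangle inequality is violated: 4 + 11 = 15 ≤ 17.
These lengths cannot form a triangle.

No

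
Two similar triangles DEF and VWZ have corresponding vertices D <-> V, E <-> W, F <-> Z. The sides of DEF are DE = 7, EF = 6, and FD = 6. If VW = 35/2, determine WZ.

Since the triangles are similar, the ratio of corresponding sides is constant.
Scale factor k = VW / DE = 35/2 / 7 = 5/2
WZ = k * EF = 5/2 * 6 = 15

15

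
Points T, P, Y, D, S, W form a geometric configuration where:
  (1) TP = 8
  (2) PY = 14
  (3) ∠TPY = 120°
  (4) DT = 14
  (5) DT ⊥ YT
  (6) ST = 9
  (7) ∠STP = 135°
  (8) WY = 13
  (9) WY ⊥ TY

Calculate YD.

Step 1: By the law of cosines on triangle YPT: YT² = 14² + 8² − 2·14·8·cos(120°) = 372, so YT = 2·√93.
Step 2: By the law of cosines on triangle YTD: YD² = (2·√93)² + 14² − 2·2·√93·14·cos(90°) = 568, so YD = 2·√142.

Therefore, the length of YD = 2·√142.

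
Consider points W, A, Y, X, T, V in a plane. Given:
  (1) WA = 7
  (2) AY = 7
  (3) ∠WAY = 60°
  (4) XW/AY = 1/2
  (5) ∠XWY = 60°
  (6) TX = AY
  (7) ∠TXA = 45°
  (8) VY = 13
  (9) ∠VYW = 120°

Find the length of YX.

From the given relations: XW = 1/2·AY = 1/2·7 ≈ 3.5.
Step 1: By the law of cosines on triangle YAW: YW² = 7² + 7² − 2·7·7·cos(60°) = 49, so YW = 7.
Step 2: By the law of cosines on triangle YWX: YX² = 7² + 3.5² − 2·7·3.5·cos(60°) = 36.75, so YX = 7/2·√3.

Therefore, the length of YX = 7/2·√3.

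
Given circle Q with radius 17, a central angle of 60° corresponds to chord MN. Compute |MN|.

Drop a perpendicular from the center to the chord, bisecting both the chord and the central angle.
Each half-chord = r sin(θ/2) = 17 sin(30°).
The full chord = 2 × 17 × sin(30°) = 17.

17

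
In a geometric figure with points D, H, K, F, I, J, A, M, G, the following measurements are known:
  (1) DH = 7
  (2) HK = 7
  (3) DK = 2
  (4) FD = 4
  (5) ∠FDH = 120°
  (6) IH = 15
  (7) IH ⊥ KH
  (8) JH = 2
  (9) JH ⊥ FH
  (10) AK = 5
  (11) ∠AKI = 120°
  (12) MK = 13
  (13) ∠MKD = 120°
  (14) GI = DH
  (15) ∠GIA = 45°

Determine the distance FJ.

Step 1: By the law of cosines on triangle FDH: FH² = 4² + 7² − 2·4·7·cos(120°) = 93, so FH = √93.
Step 2: By the law of cosines on triangle FHJ: FJ² = √93² + 2² − 2·√93·2·cos(90°) = 97, so FJ = √97.

Therefore, the length of FJ = √97.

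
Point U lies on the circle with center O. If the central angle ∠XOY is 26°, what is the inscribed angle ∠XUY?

Inscribed angle = 26° / 2 = 13° (inscribed angle theorem).

13°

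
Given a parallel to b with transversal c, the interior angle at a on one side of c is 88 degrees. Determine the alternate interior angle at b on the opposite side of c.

Alternate interior angles are equal: 88 degrees.

88 degrees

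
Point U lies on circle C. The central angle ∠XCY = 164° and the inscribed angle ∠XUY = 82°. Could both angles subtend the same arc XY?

By the inscribed angle theorem, if both angles subtend the same arc, the inscribed angle must be half the central angle.
Half of 164° = 82°, which equals the given inscribed angle of 82°.
Therefore, yes, they correspond to the same arc.

Yes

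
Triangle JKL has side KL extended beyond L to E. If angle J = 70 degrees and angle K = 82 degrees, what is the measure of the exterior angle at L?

Exterior angle = 70 + 82 = 152 degrees (exterior angle theorem).

152 degrees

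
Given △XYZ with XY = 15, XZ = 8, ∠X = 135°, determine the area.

When two sides and the included angle are known, the area formula is (1/2)ab sin(C).
The height from one side to the opposite vertex is 8 sin(135°) = 4*sqrt(2).
Area = (1/2) * 15 * 4*sqrt(2) = 30*sqrt(2).

30*sqrt(2)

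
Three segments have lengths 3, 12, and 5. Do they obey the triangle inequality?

Check the triangle inequality: 3 + 5 = 8 ≤ 12.
Since the sum of two sides does not exceed the third, no triangle can be formed.

No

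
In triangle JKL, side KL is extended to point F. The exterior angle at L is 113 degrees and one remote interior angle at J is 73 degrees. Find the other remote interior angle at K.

The exterior angle theorem states that an exterior angle equals the sum of the two non-adjacent interior angles.
So 113 = 73 + angle K, which gives angle K = 113 - 73 = 40 degrees.

40 degrees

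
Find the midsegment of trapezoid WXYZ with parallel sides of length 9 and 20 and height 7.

midsegment = (9 + 20) / 2 = 29 / 2 = 29/2

29/2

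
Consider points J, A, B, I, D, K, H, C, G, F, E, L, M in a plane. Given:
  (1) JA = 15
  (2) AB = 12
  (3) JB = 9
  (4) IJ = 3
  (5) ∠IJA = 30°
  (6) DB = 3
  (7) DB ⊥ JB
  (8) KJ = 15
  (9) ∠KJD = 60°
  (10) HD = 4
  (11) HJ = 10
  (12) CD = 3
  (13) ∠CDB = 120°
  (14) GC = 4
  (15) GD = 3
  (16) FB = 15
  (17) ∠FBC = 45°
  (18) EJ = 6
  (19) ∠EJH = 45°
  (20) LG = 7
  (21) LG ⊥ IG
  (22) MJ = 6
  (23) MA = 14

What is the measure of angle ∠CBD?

Step 1: By the law of cosines on triangle BDC: BC² = 3² + 3² − 2·3·3·cos(120°) = 27, so BC = 3·√3.
Step 2: By the inverse law of cosines on triangle CBD: cos(∠CBD) = ((3·√3)² + 3² − 3²) / (2·3·√3·3) = 27/31.18 = 0.866, so ∠CBD = 30°.

Therefore, the measure of angle ∠CBD = 30°.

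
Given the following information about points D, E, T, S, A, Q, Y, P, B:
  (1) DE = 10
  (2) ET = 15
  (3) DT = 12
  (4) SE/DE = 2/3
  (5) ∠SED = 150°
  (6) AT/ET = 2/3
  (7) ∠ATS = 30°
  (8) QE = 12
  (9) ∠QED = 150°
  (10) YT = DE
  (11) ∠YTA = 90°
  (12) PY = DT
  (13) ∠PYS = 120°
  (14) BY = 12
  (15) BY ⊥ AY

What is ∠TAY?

From the given relations: AT = 2/3·ET = 2/3·15 = 10; YT = DE = 10.
Step 1: By the law of cosines on triangle ATY: AY² = 10² + 10² − 2·10·10·cos(90°) = 200, so AY = 10·√2.
Step 2: By the inverse law of cosines on triangle TAY: cos(∠TAY) = (10² + (10·√2)² − 10²) / (2·10·10·√2) = 200/282.84 = 0.7071, so ∠TAY = 45°.

Therefore, the measure of angle ∠TAY = 45°.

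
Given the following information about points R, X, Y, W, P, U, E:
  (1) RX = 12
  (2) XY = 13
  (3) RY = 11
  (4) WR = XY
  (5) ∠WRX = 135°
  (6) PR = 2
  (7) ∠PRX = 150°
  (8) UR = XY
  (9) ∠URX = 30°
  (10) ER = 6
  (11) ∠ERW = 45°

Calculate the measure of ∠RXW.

From the given relations: WR = XY = 13.
Step 1: By the law of cosines on triangle XRW: XW² = 12² + 13² − 2·12·13·cos(135°) = 533.62, so XW ≈ 23.1.
Step 2: By the inverse law of cosines on triangle RXW: cos(∠RXW) = (12² + 23.1² − 13²) / (2·12·23.1) = 508.62/554.4 = 0.9174, so ∠RXW = 23.45°.

Therefore, the measure of angle ∠RXW = 23.45°.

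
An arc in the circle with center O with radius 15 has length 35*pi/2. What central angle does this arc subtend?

Arc length L = 2πr × θ/360, so θ = 360L / (2πr).
θ = 360 × 35*pi/2 / (2π × 15)
θ = 210°
θ = 210°

210°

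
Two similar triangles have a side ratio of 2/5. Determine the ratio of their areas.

The ratio of areas of similar triangles equals the square of the side ratio.
Side ratio = 2:5
Area ratio = (2/5)^2 = 4/25 = 4:25

4:25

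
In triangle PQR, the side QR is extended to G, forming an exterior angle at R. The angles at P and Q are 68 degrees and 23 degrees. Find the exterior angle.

The interior angle at R is 180 - 68 - 23 = 89 degrees.
The exterior angle and interior angle at R are supplementary:
Exterior angle = 180 - 89 = 91 degrees.

91 degrees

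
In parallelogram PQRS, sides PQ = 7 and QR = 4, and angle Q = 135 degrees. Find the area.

The area of a parallelogram equals the product of two adjacent sides times the sine of the included angle.
This is because the height equals 4 * sin(135°) = 2*sqrt(2).
Area = 7 * 2*sqrt(2) = 14*sqrt(2)

14*sqrt(2)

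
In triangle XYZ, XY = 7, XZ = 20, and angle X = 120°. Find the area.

When two sides and the included angle are known, the area formula is (1/2)ab sin(C).
The height from one side to the opposite vertex is 20 sin(120°) = 10*sqrt(3).
Area = (1/2) * 7 * 10*sqrt(3) = 35*sqrt(3).

35*sqrt(3)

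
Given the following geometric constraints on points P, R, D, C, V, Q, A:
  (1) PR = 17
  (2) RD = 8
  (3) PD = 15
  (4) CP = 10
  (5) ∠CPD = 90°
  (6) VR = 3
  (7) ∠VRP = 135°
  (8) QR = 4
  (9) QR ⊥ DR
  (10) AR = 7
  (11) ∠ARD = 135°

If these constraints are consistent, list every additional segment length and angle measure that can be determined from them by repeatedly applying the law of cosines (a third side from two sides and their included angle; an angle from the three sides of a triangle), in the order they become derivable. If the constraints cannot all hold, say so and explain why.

The constraints are consistent. Derivable facts, in order:
After 1 step:
- DA ≈ 13.86
- DC = 5·√13
- DQ = 4·√5
- PV ≈ 19.24
- ∠DPR = 28.07°
- ∠DRP = 61.93°
- ∠PDR = 90°
After 2 steps:
- ∠ADR = 20.92°
- ∠CDP = 33.69°
- ∠DAR = 24.08°
- ∠DCP = 56.31°
- ∠DQR = 63.43°
- ∠PVR = 38.67°
- ∠QDR = 26.57°
- ∠RPV = 6.33°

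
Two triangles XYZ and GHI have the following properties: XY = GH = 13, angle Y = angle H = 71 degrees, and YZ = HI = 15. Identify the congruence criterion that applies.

Consider the given information: XY = GH = 13, angle Y = angle H = 71 degrees, and YZ = HI = 15
This is not SSS or HL: SSS requires all three pairs of sides, but we don't have that. HL only applies to right triangles with matching hypotenuse and leg.
The correct criterion is SAS. Two pairs of corresponding sides and the included angle are equal (Side-Angle-Side).

SAS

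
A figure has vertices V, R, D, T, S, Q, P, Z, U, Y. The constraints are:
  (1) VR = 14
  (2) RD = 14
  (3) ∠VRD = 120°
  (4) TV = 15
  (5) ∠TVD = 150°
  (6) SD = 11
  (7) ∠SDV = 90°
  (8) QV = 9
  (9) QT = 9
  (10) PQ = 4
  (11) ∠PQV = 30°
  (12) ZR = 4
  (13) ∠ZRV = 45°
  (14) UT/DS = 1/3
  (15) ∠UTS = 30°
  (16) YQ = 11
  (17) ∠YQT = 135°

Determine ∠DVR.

Step 1: By the law of cosines on triangle VRD: VD² = 14² + 14² − 2·14·14·cos(120°) = 588, so VD = 14·√3.
Step 2: By the inverse law of cosines on triangle DVR: cos(∠DVR) = ((14·√3)² + 14² − 14²) / (2·14·√3·14) = 588/678.96 = 0.866, so ∠DVR = 30°.

Therefore, the measure of angle ∠DVR = 30°.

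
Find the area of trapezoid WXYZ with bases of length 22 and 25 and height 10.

A trapezoid's area equals the midsegment times the height.
The midsegment is (22 + 25) / 2 = 47/2.
Area = 47/2 * 10 = 235.

235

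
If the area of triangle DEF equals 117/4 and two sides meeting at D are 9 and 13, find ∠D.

sin(C) = 2 * 117/4 / (9 * 13) = 1/2, so C = arcsin(1/2) = 30°.
Since sin(180° - C) = sin(C), the obtuse angle 150° gives the same area, so C = 30° or C = 150°.

30° or 150°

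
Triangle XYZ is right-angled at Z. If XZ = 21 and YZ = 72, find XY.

In a right triangle, the square of the hypotenuse equals the sum of the squares of the two legs.
The legs are 21 and 72, so the hypotenuse = sqrt(441 + 5184) = sqrt(5625) = 75.

75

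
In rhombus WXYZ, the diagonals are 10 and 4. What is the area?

Area = (10 * 4) / 2 = 40 / 2 = 20

20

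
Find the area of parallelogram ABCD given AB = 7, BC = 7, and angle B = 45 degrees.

The area of a parallelogram equals the product of two adjacent sides times the sine of the included angle.
This is because the height equals 7 * sin(45°) = 7*sqrt(2)/2.
Area = 7 * 7*sqrt(2)/2 = 49*sqrt(2)/2

49*sqrt(2)/2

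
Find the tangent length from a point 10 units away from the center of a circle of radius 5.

The tangent, radius, and line from the external point to the center form a right triangle.
The right angle is where the tangent meets the radius.
By the Pythagorean theorem: tangent² + 5² = 10²
tangent² = 100 - 25 = 75
tangent = 5*sqrt(3)

5*sqrt(3)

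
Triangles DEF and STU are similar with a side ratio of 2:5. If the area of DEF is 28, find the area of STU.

For similar figures, the area ratio equals the square of the side ratio.
Side ratio (DEF to STU) = 2:5, so area ratio = 2^2:5^2 = 4:25.
If the area of DEF is 28, then the area of STU = 28 * (25/4) = 175.

175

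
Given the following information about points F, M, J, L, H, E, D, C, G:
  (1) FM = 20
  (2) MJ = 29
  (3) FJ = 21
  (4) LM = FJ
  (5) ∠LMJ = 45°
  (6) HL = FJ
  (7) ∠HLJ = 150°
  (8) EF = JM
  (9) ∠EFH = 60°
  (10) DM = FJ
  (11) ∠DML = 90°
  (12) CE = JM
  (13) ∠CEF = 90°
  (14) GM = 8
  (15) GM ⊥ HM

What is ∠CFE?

From the given relations: EF = JM = 29; CE = JM = 29.
Step 1: By the law of cosines on triangle FEC: FC² = 29² + 29² − 2·29·29·cos(90°) = 1682, so FC ≈ 41.01.
Step 2: By the inverse law of cosines on triangle CFE: cos(∠CFE) = (41.01² + 29² − 29²) / (2·41.01·29) = 1682/2378.71 = 0.7071, so ∠CFE = 45°.

Therefore, the measure of angle ∠CFE = 45°.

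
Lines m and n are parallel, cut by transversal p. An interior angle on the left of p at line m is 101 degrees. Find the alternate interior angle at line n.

Alternate interior angles formed by parallel lines and a transversal are equal.
The given angle is 101 degrees.
The alternate interior angle = 101 degrees.

101 degrees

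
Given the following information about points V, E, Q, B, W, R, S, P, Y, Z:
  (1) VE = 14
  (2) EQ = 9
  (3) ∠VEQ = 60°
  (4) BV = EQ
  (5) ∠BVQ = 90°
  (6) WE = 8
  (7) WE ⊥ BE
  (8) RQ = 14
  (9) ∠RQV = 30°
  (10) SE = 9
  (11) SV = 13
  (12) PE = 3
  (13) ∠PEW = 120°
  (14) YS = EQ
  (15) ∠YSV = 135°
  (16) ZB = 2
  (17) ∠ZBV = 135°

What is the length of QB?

From the given relations: BV = EQ = 9.
Step 1: By the law of cosines on triangle VEQ: VQ² = 14² + 9² − 2·14·9·cos(60°) = 151, so VQ = √151.
Step 2: By the law of cosines on triangle QVB: QB² = √151² + 9² − 2·√151·9·cos(90°) = 232, so QB = 2·√58.

Therefore, the length of QB = 2·√58.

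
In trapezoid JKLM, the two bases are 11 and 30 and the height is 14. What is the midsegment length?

midsegment = (11 + 30) / 2 = 41 / 2 = 41/2

41/2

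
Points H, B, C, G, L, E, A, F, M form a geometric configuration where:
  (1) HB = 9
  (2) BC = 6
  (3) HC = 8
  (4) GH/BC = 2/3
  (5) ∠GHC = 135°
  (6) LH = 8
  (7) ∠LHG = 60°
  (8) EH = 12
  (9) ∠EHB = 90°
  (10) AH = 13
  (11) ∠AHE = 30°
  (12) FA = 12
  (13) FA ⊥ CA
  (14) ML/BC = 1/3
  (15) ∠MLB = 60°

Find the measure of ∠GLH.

From the given relations: GH = 2/3·BC = 2/3·6 = 4.
Step 1: By the law of cosines on triangle LHG: LG² = 8² + 4² − 2·8·4·cos(60°) = 48, so LG = 4·√3.
Step 2: By the inverse law of cosines on triangle GLH: cos(∠GLH) = ((4·√3)² + 8² − 4²) / (2·4·√3·8) = 96/110.85 = 0.866, so ∠GLH = 30°.

Therefore, the measure of angle ∠GLH = 30°.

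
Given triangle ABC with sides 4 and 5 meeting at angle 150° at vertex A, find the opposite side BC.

When two sides and the included angle are known, the law of cosines gives the third side.
c^2 = a^2 + b^2 - 2ab cos(C) generalizes the Pythagorean theorem to non-right triangles.
Here: BC^2 = 16 + 25 - 40*(-sqrt(3)/2) = 20*sqrt(3) + 41
BC = sqrt(20*sqrt(3) + 41)

sqrt(20*sqrt(3) + 41)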